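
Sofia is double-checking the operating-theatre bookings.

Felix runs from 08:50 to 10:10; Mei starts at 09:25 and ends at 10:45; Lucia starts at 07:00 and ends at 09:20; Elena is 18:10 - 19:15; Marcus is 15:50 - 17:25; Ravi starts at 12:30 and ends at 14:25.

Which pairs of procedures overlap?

Sorted by start: Lucia, Felix, Mei, Ravi, Marcus, Elena.
Felix starts before Lucia ends → Lucia and Felix overlap.
Mei starts after Lucia ends, so nothing later overlaps Lucia either.
Mei starts before Felix ends → Felix and Mei overlap.
Ravi starts after Felix ends, so nothing later overlaps Felix either.
Ravi starts after Mei ends, so nothing later overlaps Mei either.
Marcus starts after Ravi ends, so nothing later overlaps Ravi either.
Elena starts after Marcus ends.

Felix & Lucia, Felix & Mei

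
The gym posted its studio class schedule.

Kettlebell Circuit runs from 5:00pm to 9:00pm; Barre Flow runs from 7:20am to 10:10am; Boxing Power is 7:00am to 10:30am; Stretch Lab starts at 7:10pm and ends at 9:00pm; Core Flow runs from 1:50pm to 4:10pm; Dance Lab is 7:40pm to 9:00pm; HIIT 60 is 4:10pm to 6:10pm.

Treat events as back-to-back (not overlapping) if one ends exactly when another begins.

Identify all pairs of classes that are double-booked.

Barre Flow & Boxing Power, Dance Lab & Kettlebell Circuit, Dance Lab & Stretch Lab, HIIT 60 & Kettlebell Circuit, Kettlebell Circuit & Stretch Lab

Sorted by start: Boxing Power, Barre Flow, Core Flow, HIIT 60, Kettlebell Circuit, Stretch Lab, Dance Lab.
Barre Flow starts before Boxing Power ends → Boxing Power and Barre Flow overlap.
Core Flow starts after Boxing Power ends — done with Boxing Power.
Core Flow starts after Barre Flow ends — done with Barre Flow.
HIIT 60 starts exactly when Core Flow ends (back-to-back, no overlap) — done with Core Flow.
Kettlebell Circuit starts before HIIT 60 ends → HIIT 60 and Kettlebell Circuit overlap.
Stretch Lab starts after HIIT 60 ends — done with HIIT 60.
Stretch Lab starts before Kettlebell Circuit ends → Kettlebell Circuit and Stretch Lab overlap.
Dance Lab starts before Kettlebell Circuit ends → Kettlebell Circuit and Dance Lab overlap.
Dance Lab starts before Stretch Lab ends → Stretch Lab and Dance Lab overlap.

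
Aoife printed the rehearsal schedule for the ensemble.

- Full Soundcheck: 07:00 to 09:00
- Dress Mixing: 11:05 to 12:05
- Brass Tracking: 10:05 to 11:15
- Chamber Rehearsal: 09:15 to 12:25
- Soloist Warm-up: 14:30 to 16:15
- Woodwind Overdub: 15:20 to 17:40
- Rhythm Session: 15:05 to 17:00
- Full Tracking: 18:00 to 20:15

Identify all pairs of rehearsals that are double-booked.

Brass Tracking & Chamber Rehearsal, Brass Tracking & Dress Mixing, Chamber Rehearsal & Dress Mixing, Rhythm Session & Soloist Warm-up, Rhythm Session & Woodwind Overdub, Soloist Warm-up & Woodwind Overdub

Sorted by start: Full Soundcheck, Chamber Rehearsal, Brass Tracking, Dress Mixing, Soloist Warm-up, Rhythm Session, Woodwind Overdub, Full Tracking.
Chamber Rehearsal starts after Full Soundcheck ends, so Full Soundcheck has no further overlaps.
Brass Tracking starts before Chamber Rehearsal ends → Chamber Rehearsal and Brass Tracking overlap.
Dress Mixing starts before Chamber Rehearsal ends → Chamber Rehearsal and Dress Mixing overlap.
Soloist Warm-up starts after Chamber Rehearsal ends, so Chamber Rehearsal has no further overlaps.
Dress Mixing starts before Brass Tracking ends → Brass Tracking and Dress Mixing overlap.
Soloist Warm-up starts after Brass Tracking ends, so Brass Tracking has no further overlaps.
Soloist Warm-up starts after Dress Mixing ends, so Dress Mixing has no further overlaps.
Rhythm Session starts before Soloist Warm-up ends → Soloist Warm-up and Rhythm Session overlap.
Woodwind Overdub starts before Soloist Warm-up ends → Soloist Warm-up and Woodwind Overdub overlap.
Full Tracking starts after Soloist Warm-up ends.
Woodwind Overdub starts before Rhythm Session ends → Rhythm Session and Woodwind Overdub overlap.
Full Tracking starts after Rhythm Session ends.
Full Tracking starts after Woodwind Overdub ends.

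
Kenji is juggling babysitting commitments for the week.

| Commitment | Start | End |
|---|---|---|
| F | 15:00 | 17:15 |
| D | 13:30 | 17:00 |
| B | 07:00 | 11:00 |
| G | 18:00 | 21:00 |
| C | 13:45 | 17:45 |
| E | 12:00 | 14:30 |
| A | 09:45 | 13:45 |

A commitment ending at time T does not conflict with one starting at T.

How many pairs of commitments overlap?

Sorted by start: B, A, E, D, C, F, G.
A starts before B ends → B and A overlap.
E starts after B ends, so nothing later overlaps B either.
E starts before A ends → A and E overlap.
D starts before A ends → A and D overlap.
C starts exactly when A ends (back-to-back, no overlap), so nothing later overlaps A either.
D starts before E ends → E and D overlap.
C starts before E ends → E and C overlap.
F starts after E ends, so nothing later overlaps E either.
C starts before D ends → D and C overlap.
F starts before D ends → D and F overlap.
G starts after D ends.
F starts before C ends → C and F overlap.
G starts after C ends.
G starts after F ends.
Overlapping pairs: A & B, A & D, A & E, C & D, C & E, C & F, D & E, D & F — 8 in total.

8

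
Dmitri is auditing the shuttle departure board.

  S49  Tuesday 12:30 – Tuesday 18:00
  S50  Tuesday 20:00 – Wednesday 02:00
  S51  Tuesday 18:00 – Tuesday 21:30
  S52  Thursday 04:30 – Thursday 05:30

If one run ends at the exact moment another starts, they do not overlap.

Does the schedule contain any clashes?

Sorted by start: S49, S51, S50, S52.
S51 starts exactly when S49 ends (back-to-back, no overlap) — done with S49.
S50 starts before S51 ends → S51 and S50 overlap.
That's a conflict, so the schedule is not conflict-free.

Yes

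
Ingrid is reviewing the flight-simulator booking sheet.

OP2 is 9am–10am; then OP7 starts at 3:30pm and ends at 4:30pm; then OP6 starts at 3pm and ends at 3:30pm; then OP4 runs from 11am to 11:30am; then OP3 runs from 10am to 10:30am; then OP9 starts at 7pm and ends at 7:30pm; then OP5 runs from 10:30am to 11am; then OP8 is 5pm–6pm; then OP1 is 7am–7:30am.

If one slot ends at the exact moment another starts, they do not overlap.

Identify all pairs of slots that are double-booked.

none

Sorted by start: OP1, OP2, OP3, OP5, OP4, OP6, OP7, OP8, OP9.
OP2 starts after OP1 ends, so OP1 has no further overlaps.
OP3 starts exactly when OP2 ends (back-to-back, no overlap), so OP2 has no further overlaps.
OP5 starts exactly when OP3 ends (back-to-back, no overlap), so OP3 has no further overlaps.
OP4 starts exactly when OP5 ends (back-to-back, no overlap), so OP5 has no further overlaps.
OP6 starts after OP4 ends, so OP4 has no further overlaps.
OP7 starts exactly when OP6 ends (back-to-back, no overlap), so OP6 has no further overlaps.
OP8 starts after OP7 ends, so OP7 has no further overlaps.
OP9 starts after OP8 ends.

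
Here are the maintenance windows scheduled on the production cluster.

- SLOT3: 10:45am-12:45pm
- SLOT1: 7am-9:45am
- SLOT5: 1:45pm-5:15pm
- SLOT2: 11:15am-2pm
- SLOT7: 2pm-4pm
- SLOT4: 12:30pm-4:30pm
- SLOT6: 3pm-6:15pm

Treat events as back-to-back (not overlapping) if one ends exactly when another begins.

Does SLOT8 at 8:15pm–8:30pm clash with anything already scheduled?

SLOT1: ends 9:45am at or before SLOT8 starts 8:15pm → clear.
SLOT3: ends 12:45pm at or before SLOT8 starts 8:15pm → clear.
SLOT2: ends 2pm at or before SLOT8 starts 8:15pm → clear.
SLOT4: ends 4:30pm at or before SLOT8 starts 8:15pm → clear.
SLOT5: ends 5:15pm at or before SLOT8 starts 8:15pm → clear.
SLOT7: ends 4pm at or before SLOT8 starts 8:15pm → clear.
SLOT6: ends 6:15pm at or before SLOT8 starts 8:15pm → clear.

No — it doesn't clash with anything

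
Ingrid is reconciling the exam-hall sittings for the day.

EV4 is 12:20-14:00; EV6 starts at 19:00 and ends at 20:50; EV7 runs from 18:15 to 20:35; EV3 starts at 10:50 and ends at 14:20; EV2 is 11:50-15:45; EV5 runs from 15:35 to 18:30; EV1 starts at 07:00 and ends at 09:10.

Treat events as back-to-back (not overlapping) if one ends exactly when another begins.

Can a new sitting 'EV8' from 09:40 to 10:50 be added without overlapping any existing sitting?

EV1: ends 09:10 at or before EV8 starts 09:40 → clear.
EV3: starts 10:50 at or after EV8 ends 10:50 → clear.
EV2: starts 11:50 at or after EV8 ends 10:50 → clear.
EV4: starts 12:20 at or after EV8 ends 10:50 → clear.
EV5: starts 15:35 at or after EV8 ends 10:50 → clear.
EV7: starts 18:15 at or after EV8 ends 10:50 → clear.
EV6: starts 19:00 at or after EV8 ends 10:50 → clear.

Yes — the slot is free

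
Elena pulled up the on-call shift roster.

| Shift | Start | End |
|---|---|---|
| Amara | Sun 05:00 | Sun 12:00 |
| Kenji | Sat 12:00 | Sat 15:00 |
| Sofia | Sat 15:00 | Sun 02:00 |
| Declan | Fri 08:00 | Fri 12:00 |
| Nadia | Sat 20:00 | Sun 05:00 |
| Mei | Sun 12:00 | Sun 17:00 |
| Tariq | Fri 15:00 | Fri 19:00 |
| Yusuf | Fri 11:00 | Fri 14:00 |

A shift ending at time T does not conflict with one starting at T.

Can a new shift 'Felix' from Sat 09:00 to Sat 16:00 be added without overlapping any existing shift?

Declan: ends Fri 12:00 at or before Felix starts Sat 09:00 → clear.
Yusuf: ends Fri 14:00 at or before Felix starts Sat 09:00 → clear.
Tariq: ends Fri 19:00 at or before Felix starts Sat 09:00 → clear.
Kenji: starts Sat 12:00 before Felix ends Sat 16:00, and ends Sat 15:00 after Felix starts Sat 09:00 → overlap.
Sofia: starts Sat 15:00 before Felix ends Sat 16:00, and ends Sun 02:00 after Felix starts Sat 09:00 → overlap.
Nadia: starts Sat 20:00 at or after Felix ends Sat 16:00 → clear.
Amara: starts Sun 05:00 at or after Felix ends Sat 16:00 → clear.
Mei: starts Sun 12:00 at or after Felix ends Sat 16:00 → clear.
Felix overlaps Sofia, Kenji.

No — it overlaps Kenji, Sofia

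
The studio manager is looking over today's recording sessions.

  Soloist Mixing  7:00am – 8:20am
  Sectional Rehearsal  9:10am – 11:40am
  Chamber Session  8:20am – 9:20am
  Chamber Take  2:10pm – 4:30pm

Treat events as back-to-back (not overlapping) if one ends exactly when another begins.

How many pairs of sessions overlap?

Check each pair: they overlap iff neither finishes before the other starts.
Sorted by start: Soloist Mixing, Chamber Session, Sectional Rehearsal, Chamber Take.
Chamber Session starts exactly when Soloist Mixing ends (back-to-back, no overlap), so Soloist Mixing has no further overlaps.
Sectional Rehearsal starts before Chamber Session ends → Chamber Session and Sectional Rehearsal overlap.
Chamber Take starts after Chamber Session ends.
Chamber Take starts after Sectional Rehearsal ends.
Overlapping pairs: Chamber Session & Sectional Rehearsal — 1 in total.

1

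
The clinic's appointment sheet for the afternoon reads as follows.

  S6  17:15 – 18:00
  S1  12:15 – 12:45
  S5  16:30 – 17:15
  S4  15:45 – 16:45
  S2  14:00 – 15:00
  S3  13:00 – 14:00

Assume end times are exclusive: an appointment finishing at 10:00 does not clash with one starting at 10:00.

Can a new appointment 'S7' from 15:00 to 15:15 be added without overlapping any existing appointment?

S1: ends 12:45 at or before S7 starts 15:00 → clear.
S3: ends 14:00 at or before S7 starts 15:00 → clear.
S2: ends 15:00 at or before S7 starts 15:00 → clear.
S4: starts 15:45 at or after S7 ends 15:15 → clear.
S5: starts 16:30 at or after S7 ends 15:15 → clear.
S6: starts 17:15 at or after S7 ends 15:15 → clear.

Yes — the slot is free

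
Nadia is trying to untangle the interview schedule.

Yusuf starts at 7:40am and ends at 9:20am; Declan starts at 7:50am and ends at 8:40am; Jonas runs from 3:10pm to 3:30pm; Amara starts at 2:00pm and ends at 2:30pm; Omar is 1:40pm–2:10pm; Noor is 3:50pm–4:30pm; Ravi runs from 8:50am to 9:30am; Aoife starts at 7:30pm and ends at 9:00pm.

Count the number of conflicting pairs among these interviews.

3

Sorted by start: Yusuf, Declan, Ravi, Omar, Amara, Jonas, Noor, Aoife.
Declan starts before Yusuf ends → Yusuf and Declan overlap.
Ravi starts before Yusuf ends → Yusuf and Ravi overlap.
Omar starts after Yusuf ends — done with Yusuf.
Ravi starts after Declan ends — done with Declan.
Omar starts after Ravi ends — done with Ravi.
Amara starts before Omar ends → Omar and Amara overlap.
Jonas starts after Omar ends — done with Omar.
Jonas starts after Amara ends — done with Amara.
Noor starts after Jonas ends — done with Jonas.
Aoife starts after Noor ends.
Overlapping pairs: Amara & Omar, Declan & Yusuf, Ravi & Yusuf — 3 in total.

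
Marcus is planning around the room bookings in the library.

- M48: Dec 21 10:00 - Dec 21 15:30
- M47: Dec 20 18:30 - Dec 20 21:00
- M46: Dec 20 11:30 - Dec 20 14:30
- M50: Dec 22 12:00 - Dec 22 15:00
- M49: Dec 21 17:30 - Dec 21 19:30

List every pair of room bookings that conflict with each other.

no overlapping pairs

Check each pair: they overlap iff neither finishes before the other starts.
Sorted by start: M46, M47, M48, M49, M50.
M47 starts after M46 ends, so M46 has no further overlaps.
M48 starts after M47 ends, so M47 has no further overlaps.
M49 starts after M48 ends, so M48 has no further overlaps.
M50 starts after M49 ends.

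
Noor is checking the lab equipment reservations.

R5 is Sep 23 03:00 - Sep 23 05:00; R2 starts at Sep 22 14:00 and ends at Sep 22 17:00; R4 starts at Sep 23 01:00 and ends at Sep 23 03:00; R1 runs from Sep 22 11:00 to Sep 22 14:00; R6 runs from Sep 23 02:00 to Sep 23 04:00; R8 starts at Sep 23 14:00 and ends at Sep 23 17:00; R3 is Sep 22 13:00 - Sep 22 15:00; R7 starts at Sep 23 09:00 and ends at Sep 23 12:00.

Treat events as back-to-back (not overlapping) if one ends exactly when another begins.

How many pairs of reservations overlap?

Check each pair: they overlap iff neither finishes before the other starts.
Sorted by start: R1, R3, R2, R4, R6, R5, R7, R8.
R3 starts before R1 ends → R1 and R3 overlap.
R2 starts exactly when R1 ends (back-to-back, no overlap), so R1 has no further overlaps.
R2 starts before R3 ends → R3 and R2 overlap.
R4 starts after R3 ends, so R3 has no further overlaps.
R4 starts after R2 ends, so R2 has no further overlaps.
R6 starts before R4 ends → R4 and R6 overlap.
R5 starts exactly when R4 ends (back-to-back, no overlap), so R4 has no further overlaps.
R5 starts before R6 ends → R6 and R5 overlap.
R7 starts after R6 ends, so R6 has no further overlaps.
R7 starts after R5 ends, so R5 has no further overlaps.
R8 starts after R7 ends.
Overlapping pairs: R1 & R3, R2 & R3, R4 & R6, R5 & R6 — 4 in total.

4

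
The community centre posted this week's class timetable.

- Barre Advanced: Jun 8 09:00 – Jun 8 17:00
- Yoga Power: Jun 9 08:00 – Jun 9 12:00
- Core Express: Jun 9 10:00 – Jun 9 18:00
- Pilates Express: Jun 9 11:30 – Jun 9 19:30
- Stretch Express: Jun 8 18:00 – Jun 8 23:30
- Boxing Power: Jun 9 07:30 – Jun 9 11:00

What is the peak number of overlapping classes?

Sweep the timeline, counting +1 at each start and −1 at each end (ends before starts at a tie):
Jun 8 09:00 start Barre Advanced → 1
Jun 8 17:00 end Barre Advanced → 0
Jun 8 18:00 start Stretch Express → 1
Jun 8 23:30 end Stretch Express → 0
Jun 9 07:30 start Boxing Power → 1
Jun 9 08:00 start Yoga Power → 2
Jun 9 10:00 start Core Express → 3
Jun 9 11:00 end Boxing Power → 2
Jun 9 11:30 start Pilates Express → 3
Jun 9 12:00 end Yoga Power → 2
Jun 9 18:00 end Core Express → 1
Jun 9 19:30 end Pilates Express → 0
Peak is 3, at Jun 9 10:00 (Boxing Power, Core Express, Yoga Power).

3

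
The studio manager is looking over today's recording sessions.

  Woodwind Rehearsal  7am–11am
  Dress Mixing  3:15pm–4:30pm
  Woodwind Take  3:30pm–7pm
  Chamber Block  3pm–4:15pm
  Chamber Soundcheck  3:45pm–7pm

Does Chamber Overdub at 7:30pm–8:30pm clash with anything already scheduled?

No — it doesn't clash with anything

Woodwind Rehearsal: ends 11am at or before Chamber Overdub starts 7:30pm → clear.
Chamber Block: ends 4:15pm at or before Chamber Overdub starts 7:30pm → clear.
Dress Mixing: ends 4:30pm at or before Chamber Overdub starts 7:30pm → clear.
Woodwind Take: ends 7pm at or before Chamber Overdub starts 7:30pm → clear.
Chamber Soundcheck: ends 7pm at or before Chamber Overdub starts 7:30pm → clear.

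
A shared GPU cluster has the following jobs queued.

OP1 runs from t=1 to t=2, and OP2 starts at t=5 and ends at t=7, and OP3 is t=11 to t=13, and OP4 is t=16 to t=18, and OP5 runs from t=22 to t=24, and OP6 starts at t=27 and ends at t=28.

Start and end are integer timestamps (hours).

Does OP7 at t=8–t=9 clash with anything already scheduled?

No — it doesn't clash with anything

OP1: ends t=2 at or before OP7 starts t=8 → clear.
OP2: ends t=7 at or before OP7 starts t=8 → clear.
OP3: starts t=11 at or after OP7 ends t=9 → clear.
OP4: starts t=16 at or after OP7 ends t=9 → clear.
OP5: starts t=22 at or after OP7 ends t=9 → clear.
OP6: starts t=27 at or after OP7 ends t=9 → clear.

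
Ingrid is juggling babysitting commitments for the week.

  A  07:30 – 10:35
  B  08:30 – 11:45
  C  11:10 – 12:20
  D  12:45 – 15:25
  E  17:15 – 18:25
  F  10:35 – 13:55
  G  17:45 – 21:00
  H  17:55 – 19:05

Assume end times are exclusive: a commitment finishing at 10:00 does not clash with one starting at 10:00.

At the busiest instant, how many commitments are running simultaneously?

3

Walk through starts and ends in time order (an end at T is processed before a start at T):
07:30 start A → 1
08:30 start B → 2
10:35 end A → 1
10:35 start F → 2
11:10 start C → 3
11:45 end B → 2
12:20 end C → 1
12:45 start D → 2
13:55 end F → 1
15:25 end D → 0
17:15 start E → 1
17:45 start G → 2
17:55 start H → 3
18:25 end E → 2
19:05 end H → 1
21:00 end G → 0
Peak is 3, at 11:10 (B, C, F).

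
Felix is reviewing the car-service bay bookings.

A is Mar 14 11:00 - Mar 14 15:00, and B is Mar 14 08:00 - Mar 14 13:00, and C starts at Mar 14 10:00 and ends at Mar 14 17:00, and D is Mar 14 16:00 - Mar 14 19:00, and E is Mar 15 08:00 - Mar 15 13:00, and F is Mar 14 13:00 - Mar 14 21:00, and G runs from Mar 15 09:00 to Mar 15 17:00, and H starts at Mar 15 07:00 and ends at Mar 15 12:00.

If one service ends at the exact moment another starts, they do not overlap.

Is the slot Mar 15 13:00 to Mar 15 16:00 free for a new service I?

No — it overlaps G

B: ends Mar 14 13:00 at or before I starts Mar 15 13:00 → clear.
C: ends Mar 14 17:00 at or before I starts Mar 15 13:00 → clear.
A: ends Mar 14 15:00 at or before I starts Mar 15 13:00 → clear.
F: ends Mar 14 21:00 at or before I starts Mar 15 13:00 → clear.
D: ends Mar 14 19:00 at or before I starts Mar 15 13:00 → clear.
H: ends Mar 15 12:00 at or before I starts Mar 15 13:00 → clear.
E: ends Mar 15 13:00 at or before I starts Mar 15 13:00 → clear.
G: starts Mar 15 09:00 before I ends Mar 15 16:00, and ends Mar 15 17:00 after I starts Mar 15 13:00 → overlap.
I overlaps G.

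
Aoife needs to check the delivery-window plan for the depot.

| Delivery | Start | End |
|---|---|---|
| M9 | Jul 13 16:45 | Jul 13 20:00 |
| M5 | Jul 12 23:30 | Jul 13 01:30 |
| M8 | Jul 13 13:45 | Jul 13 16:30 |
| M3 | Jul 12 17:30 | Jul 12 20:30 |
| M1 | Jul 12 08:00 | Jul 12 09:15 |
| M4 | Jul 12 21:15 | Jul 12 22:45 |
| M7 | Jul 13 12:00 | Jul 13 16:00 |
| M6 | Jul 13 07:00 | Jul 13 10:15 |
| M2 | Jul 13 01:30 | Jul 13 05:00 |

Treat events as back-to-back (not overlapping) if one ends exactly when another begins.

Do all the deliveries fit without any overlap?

No

Sorted by start: M1, M3, M4, M5, M2, M6, M7, M8, M9.
M3 starts after M1 ends, so M1 has no further overlaps.
M4 starts after M3 ends, so M3 has no further overlaps.
M5 starts after M4 ends, so M4 has no further overlaps.
M2 starts exactly when M5 ends (back-to-back, no overlap), so M5 has no further overlaps.
M6 starts after M2 ends, so M2 has no further overlaps.
M7 starts after M6 ends, so M6 has no further overlaps.
M8 starts before M7 ends → M7 and M8 overlap.
That's a conflict, so the schedule is not conflict-free.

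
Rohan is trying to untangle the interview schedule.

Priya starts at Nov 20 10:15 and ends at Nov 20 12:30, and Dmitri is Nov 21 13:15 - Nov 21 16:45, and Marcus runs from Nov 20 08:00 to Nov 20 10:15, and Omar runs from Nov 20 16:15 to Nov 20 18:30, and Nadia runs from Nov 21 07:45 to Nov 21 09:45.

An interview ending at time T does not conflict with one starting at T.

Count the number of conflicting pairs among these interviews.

0

Two intervals overlap when each starts before the other ends.
Sorted by start: Marcus, Priya, Omar, Nadia, Dmitri.
Priya starts exactly when Marcus ends (back-to-back, no overlap) — done with Marcus.
Omar starts after Priya ends — done with Priya.
Nadia starts after Omar ends — done with Omar.
Dmitri starts after Nadia ends.
No pair overlaps.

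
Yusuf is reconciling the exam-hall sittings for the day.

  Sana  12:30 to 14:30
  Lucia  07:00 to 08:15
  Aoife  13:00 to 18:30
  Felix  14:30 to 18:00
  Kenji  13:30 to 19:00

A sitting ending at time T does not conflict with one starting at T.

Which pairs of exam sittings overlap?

Sorted by start: Lucia, Sana, Aoife, Kenji, Felix.
Sana starts after Lucia ends; Lucia is clear from here.
Aoife starts before Sana ends → Sana and Aoife overlap.
Kenji starts before Sana ends → Sana and Kenji overlap.
Felix starts exactly when Sana ends (back-to-back, no overlap).
Kenji starts before Aoife ends → Aoife and Kenji overlap.
Felix starts before Aoife ends → Aoife and Felix overlap.
Felix starts before Kenji ends → Kenji and Felix overlap.

Aoife & Felix, Aoife & Kenji, Aoife & Sana, Felix & Kenji, Kenji & Sana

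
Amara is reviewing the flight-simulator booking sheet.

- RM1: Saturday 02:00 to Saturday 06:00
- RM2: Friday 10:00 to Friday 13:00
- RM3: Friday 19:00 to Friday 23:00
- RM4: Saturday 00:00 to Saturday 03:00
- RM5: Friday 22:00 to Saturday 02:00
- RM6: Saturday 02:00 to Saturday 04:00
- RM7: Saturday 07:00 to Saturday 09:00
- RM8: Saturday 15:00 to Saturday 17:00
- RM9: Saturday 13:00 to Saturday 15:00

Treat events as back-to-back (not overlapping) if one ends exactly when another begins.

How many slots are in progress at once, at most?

3

Sort all start/end points and keep a running count:
Friday 10:00 start RM2 → 1
Friday 13:00 end RM2 → 0
Friday 19:00 start RM3 → 1
Friday 22:00 start RM5 → 2
Friday 23:00 end RM3 → 1
Saturday 00:00 start RM4 → 2
Saturday 02:00 end RM5 → 1
Saturday 02:00 start RM1 → 2
Saturday 02:00 start RM6 → 3
Saturday 03:00 end RM4 → 2
Saturday 04:00 end RM6 → 1
Saturday 06:00 end RM1 → 0
Saturday 07:00 start RM7 → 1
Saturday 09:00 end RM7 → 0
Saturday 13:00 start RM9 → 1
Saturday 15:00 end RM9 → 0
Saturday 15:00 start RM8 → 1
Saturday 17:00 end RM8 → 0
Peak is 3, at Saturday 02:00 (RM1, RM4, RM6).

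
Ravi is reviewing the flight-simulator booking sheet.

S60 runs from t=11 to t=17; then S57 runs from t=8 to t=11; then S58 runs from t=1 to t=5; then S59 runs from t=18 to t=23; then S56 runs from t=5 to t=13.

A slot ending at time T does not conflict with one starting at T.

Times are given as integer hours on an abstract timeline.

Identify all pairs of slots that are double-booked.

S56 & S57, S56 & S60

Sorted by start: S58, S56, S57, S60, S59.
S56 starts exactly when S58 ends (back-to-back, no overlap) — done with S58.
S57 starts before S56 ends → S56 and S57 overlap.
S60 starts before S56 ends → S56 and S60 overlap.
S59 starts after S56 ends.
S60 starts exactly when S57 ends (back-to-back, no overlap) — done with S57.
S59 starts after S60 ends.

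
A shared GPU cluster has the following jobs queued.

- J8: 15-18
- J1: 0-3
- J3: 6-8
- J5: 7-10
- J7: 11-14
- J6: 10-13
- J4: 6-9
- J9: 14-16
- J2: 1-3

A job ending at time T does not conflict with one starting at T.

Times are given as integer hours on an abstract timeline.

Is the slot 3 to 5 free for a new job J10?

Yes — the slot is free

J1: ends 3 at or before J10 starts 3 → clear.
J2: ends 3 at or before J10 starts 3 → clear.
J3: starts 6 at or after J10 ends 5 → clear.
J4: starts 6 at or after J10 ends 5 → clear.
J5: starts 7 at or after J10 ends 5 → clear.
J6: starts 10 at or after J10 ends 5 → clear.
J7: starts 11 at or after J10 ends 5 → clear.
J9: starts 14 at or after J10 ends 5 → clear.
J8: starts 15 at or after J10 ends 5 → clear.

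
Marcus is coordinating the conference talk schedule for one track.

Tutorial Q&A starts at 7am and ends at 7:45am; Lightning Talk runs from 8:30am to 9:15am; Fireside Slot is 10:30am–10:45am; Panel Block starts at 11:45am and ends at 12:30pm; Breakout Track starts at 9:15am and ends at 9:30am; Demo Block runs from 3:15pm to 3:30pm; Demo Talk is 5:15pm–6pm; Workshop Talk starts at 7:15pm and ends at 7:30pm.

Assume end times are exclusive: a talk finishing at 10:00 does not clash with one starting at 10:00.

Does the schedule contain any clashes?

Check each pair: they overlap iff neither finishes before the other starts.
Sorted by start: Tutorial Q&A, Lightning Talk, Breakout Track, Fireside Slot, Panel Block, Demo Block, Demo Talk, Workshop Talk.
Lightning Talk starts after Tutorial Q&A ends; Tutorial Q&A is clear from here.
Breakout Track starts exactly when Lightning Talk ends (back-to-back, no overlap); Lightning Talk is clear from here.
Fireside Slot starts after Breakout Track ends; Breakout Track is clear from here.
Panel Block starts after Fireside Slot ends; Fireside Slot is clear from here.
Demo Block starts after Panel Block ends; Panel Block is clear from here.
Demo Talk starts after Demo Block ends; Demo Block is clear from here.
Workshop Talk starts after Demo Talk ends.
Every pair is clear; the schedule has no overlaps.

No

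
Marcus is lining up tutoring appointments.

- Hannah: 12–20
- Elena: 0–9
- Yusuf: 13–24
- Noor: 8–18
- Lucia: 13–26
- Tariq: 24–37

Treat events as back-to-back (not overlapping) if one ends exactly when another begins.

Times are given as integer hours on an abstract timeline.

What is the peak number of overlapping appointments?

4

Sweep the timeline, counting +1 at each start and −1 at each end (ends before starts at a tie):
0 start Elena → 1
8 start Noor → 2
9 end Elena → 1
12 start Hannah → 2
13 start Lucia → 3
13 start Yusuf → 4
18 end Noor → 3
20 end Hannah → 2
24 end Yusuf → 1
24 start Tariq → 2
26 end Lucia → 1
37 end Tariq → 0
Peak is 4, at 13 (Hannah, Lucia, Noor, Yusuf).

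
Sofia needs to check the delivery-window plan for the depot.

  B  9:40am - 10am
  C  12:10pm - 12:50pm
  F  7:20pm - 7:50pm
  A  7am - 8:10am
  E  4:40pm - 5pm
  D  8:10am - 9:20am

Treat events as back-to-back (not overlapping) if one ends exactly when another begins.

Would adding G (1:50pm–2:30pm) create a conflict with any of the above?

No — it doesn't clash with anything

A: ends 8:10am at or before G starts 1:50pm → clear.
D: ends 9:20am at or before G starts 1:50pm → clear.
B: ends 10am at or before G starts 1:50pm → clear.
C: ends 12:50pm at or before G starts 1:50pm → clear.
E: starts 4:40pm at or after G ends 2:30pm → clear.
F: starts 7:20pm at or after G ends 2:30pm → clear.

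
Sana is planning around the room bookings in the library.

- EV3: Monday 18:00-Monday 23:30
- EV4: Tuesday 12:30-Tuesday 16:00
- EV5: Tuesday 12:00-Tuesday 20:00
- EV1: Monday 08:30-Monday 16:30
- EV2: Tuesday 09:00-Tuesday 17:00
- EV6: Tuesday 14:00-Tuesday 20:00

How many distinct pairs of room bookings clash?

Check each pair: they overlap iff neither finishes before the other starts.
Sorted by start: EV1, EV3, EV2, EV5, EV4, EV6.
EV3 starts after EV1 ends, so nothing later overlaps EV1 either.
EV2 starts after EV3 ends, so nothing later overlaps EV3 either.
EV5 starts before EV2 ends → EV2 and EV5 overlap.
EV4 starts before EV2 ends → EV2 and EV4 overlap.
EV6 starts before EV2 ends → EV2 and EV6 overlap.
EV4 starts before EV5 ends → EV5 and EV4 overlap.
EV6 starts before EV5 ends → EV5 and EV6 overlap.
EV6 starts before EV4 ends → EV4 and EV6 overlap.
Overlapping pairs: EV2 & EV4, EV2 & EV5, EV2 & EV6, EV4 & EV5, EV4 & EV6, EV5 & EV6 — 6 in total.

6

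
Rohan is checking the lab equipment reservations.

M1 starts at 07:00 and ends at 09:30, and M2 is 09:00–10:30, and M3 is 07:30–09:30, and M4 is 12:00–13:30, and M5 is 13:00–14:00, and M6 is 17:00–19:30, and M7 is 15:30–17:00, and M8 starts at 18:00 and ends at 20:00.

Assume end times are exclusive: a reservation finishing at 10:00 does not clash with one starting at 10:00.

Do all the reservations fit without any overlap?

No

Sorted by start: M1, M3, M2, M4, M5, M7, M6, M8.
M3 starts before M1 ends → M1 and M3 overlap.
That's a conflict, so the schedule is not conflict-free.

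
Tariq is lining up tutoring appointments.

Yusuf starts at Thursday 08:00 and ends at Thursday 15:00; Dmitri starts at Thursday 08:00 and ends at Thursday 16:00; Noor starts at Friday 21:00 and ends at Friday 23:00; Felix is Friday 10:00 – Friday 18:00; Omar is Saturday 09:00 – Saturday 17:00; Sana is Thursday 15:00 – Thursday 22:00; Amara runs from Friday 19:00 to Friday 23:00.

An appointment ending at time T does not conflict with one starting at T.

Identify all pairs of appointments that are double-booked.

Amara & Noor, Dmitri & Sana, Dmitri & Yusuf

Check each pair: they overlap iff neither finishes before the other starts.
Sorted by start: Dmitri, Yusuf, Sana, Felix, Amara, Noor, Omar.
Yusuf starts before Dmitri ends → Dmitri and Yusuf overlap.
Sana starts before Dmitri ends → Dmitri and Sana overlap.
Felix starts after Dmitri ends — done with Dmitri.
Sana starts exactly when Yusuf ends (back-to-back, no overlap) — done with Yusuf.
Felix starts after Sana ends — done with Sana.
Amara starts after Felix ends — done with Felix.
Noor starts before Amara ends → Amara and Noor overlap.
Omar starts after Amara ends.
Omar starts after Noor ends.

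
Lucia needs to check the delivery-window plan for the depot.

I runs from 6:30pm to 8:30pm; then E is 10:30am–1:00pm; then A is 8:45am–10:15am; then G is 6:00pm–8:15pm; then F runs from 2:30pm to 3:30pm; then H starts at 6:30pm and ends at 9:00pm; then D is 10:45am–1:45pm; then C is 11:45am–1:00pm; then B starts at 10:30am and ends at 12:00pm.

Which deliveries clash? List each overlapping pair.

Sorted by start: A, B, E, D, C, F, G, H, I.
B starts after A ends, so A has no further overlaps.
E starts before B ends → B and E overlap.
D starts before B ends → B and D overlap.
C starts before B ends → B and C overlap.
F starts after B ends, so B has no further overlaps.
D starts before E ends → E and D overlap.
C starts before E ends → E and C overlap.
F starts after E ends, so E has no further overlaps.
C starts before D ends → D and C overlap.
F starts after D ends, so D has no further overlaps.
F starts after C ends, so C has no further overlaps.
G starts after F ends, so F has no further overlaps.
H starts before G ends → G and H overlap.
I starts before G ends → G and I overlap.
I starts before H ends → H and I overlap.

B & C, B & D, B & E, C & D, C & E, D & E, G & H, G & I, H & I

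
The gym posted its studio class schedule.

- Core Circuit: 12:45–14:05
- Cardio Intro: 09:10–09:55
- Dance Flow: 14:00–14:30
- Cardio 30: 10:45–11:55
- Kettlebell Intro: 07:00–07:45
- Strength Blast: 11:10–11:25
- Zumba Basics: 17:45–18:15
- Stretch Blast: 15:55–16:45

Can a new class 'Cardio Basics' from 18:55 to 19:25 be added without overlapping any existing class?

Kettlebell Intro: ends 07:45 at or before Cardio Basics starts 18:55 → clear.
Cardio Intro: ends 09:55 at or before Cardio Basics starts 18:55 → clear.
Cardio 30: ends 11:55 at or before Cardio Basics starts 18:55 → clear.
Strength Blast: ends 11:25 at or before Cardio Basics starts 18:55 → clear.
Core Circuit: ends 14:05 at or before Cardio Basics starts 18:55 → clear.
Dance Flow: ends 14:30 at or before Cardio Basics starts 18:55 → clear.
Stretch Blast: ends 16:45 at or before Cardio Basics starts 18:55 → clear.
Zumba Basics: ends 18:15 at or before Cardio Basics starts 18:55 → clear.

Yes — the slot is free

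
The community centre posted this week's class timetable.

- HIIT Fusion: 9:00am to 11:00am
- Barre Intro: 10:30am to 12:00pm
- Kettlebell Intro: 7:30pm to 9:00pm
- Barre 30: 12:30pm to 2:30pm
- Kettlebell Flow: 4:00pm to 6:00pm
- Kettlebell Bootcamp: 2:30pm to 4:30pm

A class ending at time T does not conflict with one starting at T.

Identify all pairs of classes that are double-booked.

Barre Intro & HIIT Fusion, Kettlebell Bootcamp & Kettlebell Flow

Sorted by start: HIIT Fusion, Barre Intro, Barre 30, Kettlebell Bootcamp, Kettlebell Flow, Kettlebell Intro.
Barre Intro starts before HIIT Fusion ends → HIIT Fusion and Barre Intro overlap.
Barre 30 starts after HIIT Fusion ends, so nothing later overlaps HIIT Fusion either.
Barre 30 starts after Barre Intro ends, so nothing later overlaps Barre Intro either.
Kettlebell Bootcamp starts exactly when Barre 30 ends (back-to-back, no overlap), so nothing later overlaps Barre 30 either.
Kettlebell Flow starts before Kettlebell Bootcamp ends → Kettlebell Bootcamp and Kettlebell Flow overlap.
Kettlebell Intro starts after Kettlebell Bootcamp ends.
Kettlebell Intro starts after Kettlebell Flow ends.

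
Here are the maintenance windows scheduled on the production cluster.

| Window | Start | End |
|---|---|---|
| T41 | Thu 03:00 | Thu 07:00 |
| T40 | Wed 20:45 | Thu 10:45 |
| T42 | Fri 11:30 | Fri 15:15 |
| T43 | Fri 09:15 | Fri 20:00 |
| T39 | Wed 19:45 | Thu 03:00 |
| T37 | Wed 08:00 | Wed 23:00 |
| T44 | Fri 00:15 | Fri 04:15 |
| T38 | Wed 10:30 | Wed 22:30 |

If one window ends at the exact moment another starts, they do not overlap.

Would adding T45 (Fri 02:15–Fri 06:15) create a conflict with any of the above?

Yes — it overlaps T44

T37: ends Wed 23:00 at or before T45 starts Fri 02:15 → clear.
T38: ends Wed 22:30 at or before T45 starts Fri 02:15 → clear.
T39: ends Thu 03:00 at or before T45 starts Fri 02:15 → clear.
T40: ends Thu 10:45 at or before T45 starts Fri 02:15 → clear.
T41: ends Thu 07:00 at or before T45 starts Fri 02:15 → clear.
T44: starts Fri 00:15 before T45 ends Fri 06:15, and ends Fri 04:15 after T45 starts Fri 02:15 → overlap.
T43: starts Fri 09:15 at or after T45 ends Fri 06:15 → clear.
T42: starts Fri 11:30 at or after T45 ends Fri 06:15 → clear.
T45 overlaps T44.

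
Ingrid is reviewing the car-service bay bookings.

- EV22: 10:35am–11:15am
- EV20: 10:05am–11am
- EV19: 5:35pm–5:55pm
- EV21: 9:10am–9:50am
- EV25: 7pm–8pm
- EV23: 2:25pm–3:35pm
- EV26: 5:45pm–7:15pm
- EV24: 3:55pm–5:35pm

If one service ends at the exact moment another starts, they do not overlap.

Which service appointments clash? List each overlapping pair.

EV19 & EV26, EV20 & EV22, EV25 & EV26

Two intervals overlap when each starts before the other ends.
Sorted by start: EV21, EV20, EV22, EV23, EV24, EV19, EV26, EV25.
EV20 starts after EV21 ends, so EV21 has no further overlaps.
EV22 starts before EV20 ends → EV20 and EV22 overlap.
EV23 starts after EV20 ends, so EV20 has no further overlaps.
EV23 starts after EV22 ends, so EV22 has no further overlaps.
EV24 starts after EV23 ends, so EV23 has no further overlaps.
EV19 starts exactly when EV24 ends (back-to-back, no overlap), so EV24 has no further overlaps.
EV26 starts before EV19 ends → EV19 and EV26 overlap.
EV25 starts after EV19 ends.
EV25 starts before EV26 ends → EV26 and EV25 overlap.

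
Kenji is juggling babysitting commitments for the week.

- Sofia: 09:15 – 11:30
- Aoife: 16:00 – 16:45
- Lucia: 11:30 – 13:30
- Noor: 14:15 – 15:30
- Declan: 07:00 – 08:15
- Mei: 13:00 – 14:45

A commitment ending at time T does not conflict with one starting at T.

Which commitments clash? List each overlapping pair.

Lucia & Mei, Mei & Noor

Sorted by start: Declan, Sofia, Lucia, Mei, Noor, Aoife.
Sofia starts after Declan ends; Declan is clear from here.
Lucia starts exactly when Sofia ends (back-to-back, no overlap); Sofia is clear from here.
Mei starts before Lucia ends → Lucia and Mei overlap.
Noor starts after Lucia ends; Lucia is clear from here.
Noor starts before Mei ends → Mei and Noor overlap.
Aoife starts after Mei ends.
Aoife starts after Noor ends.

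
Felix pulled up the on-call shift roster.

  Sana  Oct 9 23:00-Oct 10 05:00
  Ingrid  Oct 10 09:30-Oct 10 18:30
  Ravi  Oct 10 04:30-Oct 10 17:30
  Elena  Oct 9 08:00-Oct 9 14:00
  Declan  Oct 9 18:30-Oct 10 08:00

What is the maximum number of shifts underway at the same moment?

3

Walk through starts and ends in time order (an end at T is processed before a start at T):
Oct 9 08:00 start Elena → 1
Oct 9 14:00 end Elena → 0
Oct 9 18:30 start Declan → 1
Oct 9 23:00 start Sana → 2
Oct 10 04:30 start Ravi → 3
Oct 10 05:00 end Sana → 2
Oct 10 08:00 end Declan → 1
Oct 10 09:30 start Ingrid → 2
Oct 10 17:30 end Ravi → 1
Oct 10 18:30 end Ingrid → 0
Peak is 3, at Oct 10 04:30 (Declan, Ravi, Sana).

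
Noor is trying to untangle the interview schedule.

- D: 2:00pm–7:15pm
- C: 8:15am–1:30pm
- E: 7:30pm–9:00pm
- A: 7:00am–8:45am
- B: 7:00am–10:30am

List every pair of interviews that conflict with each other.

Sorted by start: A, B, C, D, E.
B starts before A ends → A and B overlap.
C starts before A ends → A and C overlap.
D starts after A ends, so A has no further overlaps.
C starts before B ends → B and C overlap.
D starts after B ends, so B has no further overlaps.
D starts after C ends, so C has no further overlaps.
E starts after D ends.

A & B, A & C, B & C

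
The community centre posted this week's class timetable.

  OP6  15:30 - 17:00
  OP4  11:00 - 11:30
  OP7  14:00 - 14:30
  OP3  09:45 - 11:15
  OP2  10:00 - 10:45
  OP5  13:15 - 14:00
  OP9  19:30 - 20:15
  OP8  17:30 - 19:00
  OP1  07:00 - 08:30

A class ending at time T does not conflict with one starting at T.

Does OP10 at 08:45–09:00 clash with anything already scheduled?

No — it doesn't clash with anything

OP1: ends 08:30 at or before OP10 starts 08:45 → clear.
OP3: starts 09:45 at or after OP10 ends 09:00 → clear.
OP2: starts 10:00 at or after OP10 ends 09:00 → clear.
OP4: starts 11:00 at or after OP10 ends 09:00 → clear.
OP5: starts 13:15 at or after OP10 ends 09:00 → clear.
OP7: starts 14:00 at or after OP10 ends 09:00 → clear.
OP6: starts 15:30 at or after OP10 ends 09:00 → clear.
OP8: starts 17:30 at or after OP10 ends 09:00 → clear.
OP9: starts 19:30 at or after OP10 ends 09:00 → clear.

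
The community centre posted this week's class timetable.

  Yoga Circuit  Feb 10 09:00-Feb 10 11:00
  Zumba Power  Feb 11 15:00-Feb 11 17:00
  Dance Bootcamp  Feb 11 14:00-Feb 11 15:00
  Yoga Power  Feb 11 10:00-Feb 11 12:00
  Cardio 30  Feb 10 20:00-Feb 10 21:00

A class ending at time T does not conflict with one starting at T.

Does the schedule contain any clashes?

Sorted by start: Yoga Circuit, Cardio 30, Yoga Power, Dance Bootcamp, Zumba Power.
Cardio 30 starts after Yoga Circuit ends, so Yoga Circuit has no further overlaps.
Yoga Power starts after Cardio 30 ends, so Cardio 30 has no further overlaps.
Dance Bootcamp starts after Yoga Power ends, so Yoga Power has no further overlaps.
Zumba Power starts exactly when Dance Bootcamp ends (back-to-back, no overlap).
Every pair is clear; the schedule has no overlaps.

No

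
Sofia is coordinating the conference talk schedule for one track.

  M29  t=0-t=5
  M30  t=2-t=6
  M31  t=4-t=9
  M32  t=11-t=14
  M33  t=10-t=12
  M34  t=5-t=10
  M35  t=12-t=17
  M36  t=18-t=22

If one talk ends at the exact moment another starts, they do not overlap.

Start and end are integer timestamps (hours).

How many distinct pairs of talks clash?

7

Sorted by start: M29, M30, M31, M34, M33, M32, M35, M36.
M30 starts before M29 ends → M29 and M30 overlap.
M31 starts before M29 ends → M29 and M31 overlap.
M34 starts exactly when M29 ends (back-to-back, no overlap), so M29 has no further overlaps.
M31 starts before M30 ends → M30 and M31 overlap.
M34 starts before M30 ends → M30 and M34 overlap.
M33 starts after M30 ends, so M30 has no further overlaps.
M34 starts before M31 ends → M31 and M34 overlap.
M33 starts after M31 ends, so M31 has no further overlaps.
M33 starts exactly when M34 ends (back-to-back, no overlap), so M34 has no further overlaps.
M32 starts before M33 ends → M33 and M32 overlap.
M35 starts exactly when M33 ends (back-to-back, no overlap), so M33 has no further overlaps.
M35 starts before M32 ends → M32 and M35 overlap.
M36 starts after M32 ends.
M36 starts after M35 ends.
Overlapping pairs: M29 & M30, M29 & M31, M30 & M31, M30 & M34, M31 & M34, M32 & M33, M32 & M35 — 7 in total.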